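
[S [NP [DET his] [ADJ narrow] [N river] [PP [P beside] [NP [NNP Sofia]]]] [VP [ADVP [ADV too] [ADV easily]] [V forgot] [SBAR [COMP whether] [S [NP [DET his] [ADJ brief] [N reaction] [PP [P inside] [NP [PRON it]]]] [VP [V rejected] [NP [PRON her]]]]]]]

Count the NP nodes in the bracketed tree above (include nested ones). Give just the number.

5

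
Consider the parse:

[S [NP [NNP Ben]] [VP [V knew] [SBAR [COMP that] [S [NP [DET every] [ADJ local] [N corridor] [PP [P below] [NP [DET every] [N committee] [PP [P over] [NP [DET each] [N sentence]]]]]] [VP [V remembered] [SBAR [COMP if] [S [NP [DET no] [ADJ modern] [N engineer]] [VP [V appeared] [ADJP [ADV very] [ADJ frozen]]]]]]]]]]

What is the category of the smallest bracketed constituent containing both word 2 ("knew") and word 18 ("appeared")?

VP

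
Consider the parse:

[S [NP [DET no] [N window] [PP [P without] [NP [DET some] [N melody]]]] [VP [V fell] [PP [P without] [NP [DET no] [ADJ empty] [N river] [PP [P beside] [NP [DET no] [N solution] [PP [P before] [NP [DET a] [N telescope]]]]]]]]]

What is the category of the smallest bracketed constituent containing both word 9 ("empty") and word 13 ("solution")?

NP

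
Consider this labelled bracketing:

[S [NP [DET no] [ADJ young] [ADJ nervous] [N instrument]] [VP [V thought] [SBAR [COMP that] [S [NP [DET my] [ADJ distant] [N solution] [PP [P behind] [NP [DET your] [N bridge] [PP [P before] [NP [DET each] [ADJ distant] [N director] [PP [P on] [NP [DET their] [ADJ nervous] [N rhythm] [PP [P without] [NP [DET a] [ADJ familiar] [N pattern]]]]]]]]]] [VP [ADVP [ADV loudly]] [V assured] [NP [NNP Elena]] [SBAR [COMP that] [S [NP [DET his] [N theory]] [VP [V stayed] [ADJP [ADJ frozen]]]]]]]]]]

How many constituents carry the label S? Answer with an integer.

3

Listing each S by its span: [S no young nervous instrument thought that my distant solution behind your bridge before each distant director on their nervous rhythm without a familiar pattern loudly assured Elena that his theory stayed frozen]; [S my distant solution behind your bridge before each distant director on their nervous rhythm without a familiar pattern loudly assured Elena that his theory stayed frozen]; [S his theory stayed frozen] — that makes 3.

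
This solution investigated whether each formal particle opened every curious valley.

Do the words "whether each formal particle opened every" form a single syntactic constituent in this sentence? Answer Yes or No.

No

The sequence begins inside the complementizer "whether" and ends inside the clause "each formal particle opened every curious valley"; it crosses a phrase boundary, so no single node in the tree spans exactly those words.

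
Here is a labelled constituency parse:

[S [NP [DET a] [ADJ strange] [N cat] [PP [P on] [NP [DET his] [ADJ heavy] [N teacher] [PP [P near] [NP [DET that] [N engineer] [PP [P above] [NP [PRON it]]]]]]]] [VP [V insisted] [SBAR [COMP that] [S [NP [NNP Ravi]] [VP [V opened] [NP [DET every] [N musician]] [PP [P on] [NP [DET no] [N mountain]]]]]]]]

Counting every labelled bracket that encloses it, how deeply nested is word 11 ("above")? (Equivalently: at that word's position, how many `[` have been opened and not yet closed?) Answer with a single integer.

The word sits inside P, which is inside PP, inside NP, inside PP, inside NP, inside PP, inside NP, inside S — 8 brackets in all.

8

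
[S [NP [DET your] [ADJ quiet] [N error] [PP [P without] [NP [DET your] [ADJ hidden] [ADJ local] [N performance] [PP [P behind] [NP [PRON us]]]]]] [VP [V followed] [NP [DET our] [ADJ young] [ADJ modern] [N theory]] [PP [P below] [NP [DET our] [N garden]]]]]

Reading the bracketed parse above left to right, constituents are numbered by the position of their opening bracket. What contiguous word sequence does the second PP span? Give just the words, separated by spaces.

behind us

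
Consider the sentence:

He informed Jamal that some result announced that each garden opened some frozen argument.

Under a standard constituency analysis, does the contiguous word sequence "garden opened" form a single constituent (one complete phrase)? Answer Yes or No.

"garden" belongs to the noun phrase "each garden" while "opened" belongs to the verb phrase "opened some frozen argument"; a span that runs across that boundary is not a single phrase.

No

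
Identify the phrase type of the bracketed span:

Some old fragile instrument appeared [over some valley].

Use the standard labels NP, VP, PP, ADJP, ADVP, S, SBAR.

"over" is the head of the bracketed span, so the span is a prepositional phrase: PP.

PP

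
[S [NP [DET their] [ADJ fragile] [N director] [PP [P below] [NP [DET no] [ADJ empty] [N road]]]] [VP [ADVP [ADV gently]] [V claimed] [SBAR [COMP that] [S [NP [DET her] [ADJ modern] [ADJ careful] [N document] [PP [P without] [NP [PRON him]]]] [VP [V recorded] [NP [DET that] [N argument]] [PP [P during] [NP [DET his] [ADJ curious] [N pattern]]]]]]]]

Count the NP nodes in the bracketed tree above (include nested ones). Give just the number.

Listing each NP by its span: [NP their fragile director below no empty road]; [NP no empty road]; [NP her modern careful document without him]; [NP him]; [NP that argument]; [NP his curious pattern] — that makes 6.

6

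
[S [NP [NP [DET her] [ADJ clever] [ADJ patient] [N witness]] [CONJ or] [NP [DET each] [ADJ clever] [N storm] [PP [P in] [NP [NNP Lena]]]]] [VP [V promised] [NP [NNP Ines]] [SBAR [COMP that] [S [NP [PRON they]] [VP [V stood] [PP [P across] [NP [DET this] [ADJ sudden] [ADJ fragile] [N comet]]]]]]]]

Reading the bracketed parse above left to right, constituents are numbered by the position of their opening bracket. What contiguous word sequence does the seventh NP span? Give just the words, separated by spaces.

this sudden fragile comet

Opening `[NP` markers occur at word positions 1, 1, 6, 10, 12, 14, 17; the seventh of these opens the constituent [NP this sudden fragile comet].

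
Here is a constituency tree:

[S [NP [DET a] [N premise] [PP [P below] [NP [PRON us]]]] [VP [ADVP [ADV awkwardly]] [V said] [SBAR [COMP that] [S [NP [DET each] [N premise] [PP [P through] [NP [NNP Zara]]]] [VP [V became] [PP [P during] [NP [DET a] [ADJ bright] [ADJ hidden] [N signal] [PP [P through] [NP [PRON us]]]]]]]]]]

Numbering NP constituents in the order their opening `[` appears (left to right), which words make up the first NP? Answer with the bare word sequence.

a premise below us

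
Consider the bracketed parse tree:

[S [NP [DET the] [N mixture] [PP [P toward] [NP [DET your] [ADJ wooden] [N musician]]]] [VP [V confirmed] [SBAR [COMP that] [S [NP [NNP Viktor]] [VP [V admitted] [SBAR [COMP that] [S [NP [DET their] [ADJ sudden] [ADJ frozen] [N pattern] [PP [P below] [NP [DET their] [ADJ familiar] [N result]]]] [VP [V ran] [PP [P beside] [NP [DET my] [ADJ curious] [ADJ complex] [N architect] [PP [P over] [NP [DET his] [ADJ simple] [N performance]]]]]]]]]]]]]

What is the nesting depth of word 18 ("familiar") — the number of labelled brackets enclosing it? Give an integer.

The word sits inside ADJ, which is inside NP, inside PP, inside NP, inside S, inside SBAR, inside VP, inside S, inside SBAR, inside VP, inside S — 11 brackets in all.

11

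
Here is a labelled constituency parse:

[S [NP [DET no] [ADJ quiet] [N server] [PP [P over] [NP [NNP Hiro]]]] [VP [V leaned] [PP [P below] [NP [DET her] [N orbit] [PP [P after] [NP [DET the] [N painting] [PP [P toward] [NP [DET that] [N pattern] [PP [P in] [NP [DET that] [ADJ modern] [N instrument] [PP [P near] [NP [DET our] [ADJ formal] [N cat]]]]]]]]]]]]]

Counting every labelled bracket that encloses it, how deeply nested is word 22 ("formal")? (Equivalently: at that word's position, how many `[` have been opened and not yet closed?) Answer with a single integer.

13

Counting open brackets not yet closed at "formal": [S [VP [PP [NP [PP [NP [PP [NP [PP [NP [PP [NP [ADJ = 13.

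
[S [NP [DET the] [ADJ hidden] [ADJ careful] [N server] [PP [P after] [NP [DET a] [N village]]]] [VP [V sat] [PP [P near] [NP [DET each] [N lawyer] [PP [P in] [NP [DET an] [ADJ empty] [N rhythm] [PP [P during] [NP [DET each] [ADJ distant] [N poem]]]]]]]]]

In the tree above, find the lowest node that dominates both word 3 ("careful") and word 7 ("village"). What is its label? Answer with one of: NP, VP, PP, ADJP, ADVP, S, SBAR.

Both words fall inside [NP the hidden careful server after a village] (words 1–7), and no smaller constituent contains them both. Label: NP.

NP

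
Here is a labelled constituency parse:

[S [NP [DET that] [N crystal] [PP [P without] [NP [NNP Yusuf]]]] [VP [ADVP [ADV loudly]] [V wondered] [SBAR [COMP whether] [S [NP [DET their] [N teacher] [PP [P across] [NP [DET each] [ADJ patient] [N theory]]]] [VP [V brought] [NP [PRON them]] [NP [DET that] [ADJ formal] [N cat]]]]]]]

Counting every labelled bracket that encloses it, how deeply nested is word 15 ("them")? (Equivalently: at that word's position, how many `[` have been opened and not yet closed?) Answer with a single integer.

7

Path from the root down to the word: S → VP → SBAR → S → VP → NP → PRON. That is 7 enclosing brackets.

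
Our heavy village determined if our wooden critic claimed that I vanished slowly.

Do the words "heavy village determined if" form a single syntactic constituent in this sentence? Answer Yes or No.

No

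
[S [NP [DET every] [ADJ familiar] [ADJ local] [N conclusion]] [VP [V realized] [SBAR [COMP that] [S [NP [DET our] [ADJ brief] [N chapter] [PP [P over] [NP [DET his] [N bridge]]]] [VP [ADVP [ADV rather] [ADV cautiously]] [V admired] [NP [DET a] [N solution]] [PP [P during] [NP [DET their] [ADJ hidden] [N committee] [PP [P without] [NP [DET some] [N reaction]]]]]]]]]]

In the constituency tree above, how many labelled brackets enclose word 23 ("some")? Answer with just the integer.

10

The word sits inside DET, which is inside NP, inside PP, inside NP, inside PP, inside VP, inside S, inside SBAR, inside VP, inside S — 10 brackets in all.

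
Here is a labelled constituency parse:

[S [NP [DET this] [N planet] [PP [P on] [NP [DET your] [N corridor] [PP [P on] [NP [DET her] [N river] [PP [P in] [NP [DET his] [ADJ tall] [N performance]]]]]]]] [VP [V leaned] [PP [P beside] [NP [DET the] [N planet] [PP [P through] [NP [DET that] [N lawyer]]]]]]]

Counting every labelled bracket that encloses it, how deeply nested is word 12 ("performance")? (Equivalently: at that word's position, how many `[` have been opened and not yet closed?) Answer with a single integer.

9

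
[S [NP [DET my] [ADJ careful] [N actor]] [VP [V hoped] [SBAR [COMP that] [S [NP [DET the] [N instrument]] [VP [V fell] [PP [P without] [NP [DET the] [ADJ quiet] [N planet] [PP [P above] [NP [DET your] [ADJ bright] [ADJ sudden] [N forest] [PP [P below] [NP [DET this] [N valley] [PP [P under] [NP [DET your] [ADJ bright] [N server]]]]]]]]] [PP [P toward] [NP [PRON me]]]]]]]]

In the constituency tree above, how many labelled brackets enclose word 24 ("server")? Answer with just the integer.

14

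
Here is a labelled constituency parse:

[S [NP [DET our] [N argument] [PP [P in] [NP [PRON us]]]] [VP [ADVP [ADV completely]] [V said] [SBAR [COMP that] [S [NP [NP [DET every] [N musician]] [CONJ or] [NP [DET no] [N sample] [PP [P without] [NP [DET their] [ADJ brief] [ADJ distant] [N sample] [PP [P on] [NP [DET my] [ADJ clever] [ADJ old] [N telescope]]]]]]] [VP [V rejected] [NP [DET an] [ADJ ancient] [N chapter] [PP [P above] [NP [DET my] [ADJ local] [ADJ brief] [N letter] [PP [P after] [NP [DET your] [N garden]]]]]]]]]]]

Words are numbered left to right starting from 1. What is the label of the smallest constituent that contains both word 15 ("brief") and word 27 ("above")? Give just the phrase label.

S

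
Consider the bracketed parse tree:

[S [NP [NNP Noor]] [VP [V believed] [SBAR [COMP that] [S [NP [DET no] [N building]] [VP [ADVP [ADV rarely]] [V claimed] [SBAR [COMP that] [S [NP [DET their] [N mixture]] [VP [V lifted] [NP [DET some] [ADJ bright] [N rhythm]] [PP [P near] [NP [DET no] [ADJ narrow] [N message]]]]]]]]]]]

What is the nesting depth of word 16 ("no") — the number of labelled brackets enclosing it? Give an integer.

11

The word sits inside DET, which is inside NP, inside PP, inside VP, inside S, inside SBAR, inside VP, inside S, inside SBAR, inside VP, inside S — 11 brackets in all.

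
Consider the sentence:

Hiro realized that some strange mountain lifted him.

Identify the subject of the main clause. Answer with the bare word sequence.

The subject of the main clause is the NP immediately before the verb "realized": "Hiro".

Hiro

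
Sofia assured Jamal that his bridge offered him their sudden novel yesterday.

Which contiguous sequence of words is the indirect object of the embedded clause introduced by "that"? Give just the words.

him

Within the embedded clause introduced by "that", the indirect object of "offered" is "him".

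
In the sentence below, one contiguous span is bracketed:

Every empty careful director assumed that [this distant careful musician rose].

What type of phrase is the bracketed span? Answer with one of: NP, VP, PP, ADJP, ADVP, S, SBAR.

S

The span is built around the head "rose" — a clause (S).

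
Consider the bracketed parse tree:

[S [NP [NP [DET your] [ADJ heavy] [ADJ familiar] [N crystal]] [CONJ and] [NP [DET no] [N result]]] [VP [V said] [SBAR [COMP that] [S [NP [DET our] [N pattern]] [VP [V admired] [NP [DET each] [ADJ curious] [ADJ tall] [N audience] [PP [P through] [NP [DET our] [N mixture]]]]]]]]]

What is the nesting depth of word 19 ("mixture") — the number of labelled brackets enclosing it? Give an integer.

9

Path from the root down to the word: S → VP → SBAR → S → VP → NP → PP → NP → N. That is 9 enclosing brackets.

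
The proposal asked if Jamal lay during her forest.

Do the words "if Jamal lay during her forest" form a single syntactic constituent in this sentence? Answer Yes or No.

Yes

"if Jamal lay during her forest" is exactly the subordinate clause [SBAR if Jamal lay during her forest], a complete constituent.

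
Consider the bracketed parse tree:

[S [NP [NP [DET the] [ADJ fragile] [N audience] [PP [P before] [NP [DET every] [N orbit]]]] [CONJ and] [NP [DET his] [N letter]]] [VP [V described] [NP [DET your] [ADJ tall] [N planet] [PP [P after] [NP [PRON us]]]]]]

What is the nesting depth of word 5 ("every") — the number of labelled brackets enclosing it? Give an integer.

The word sits inside DET, which is inside NP, inside PP, inside NP, inside NP, inside S — 6 brackets in all.

6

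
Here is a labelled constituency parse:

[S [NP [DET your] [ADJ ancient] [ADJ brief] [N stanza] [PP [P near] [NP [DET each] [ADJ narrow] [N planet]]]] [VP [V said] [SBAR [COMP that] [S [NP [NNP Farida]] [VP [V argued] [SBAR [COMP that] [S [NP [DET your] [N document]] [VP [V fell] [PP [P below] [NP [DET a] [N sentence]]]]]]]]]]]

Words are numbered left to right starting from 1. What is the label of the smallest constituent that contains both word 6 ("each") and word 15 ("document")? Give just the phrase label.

S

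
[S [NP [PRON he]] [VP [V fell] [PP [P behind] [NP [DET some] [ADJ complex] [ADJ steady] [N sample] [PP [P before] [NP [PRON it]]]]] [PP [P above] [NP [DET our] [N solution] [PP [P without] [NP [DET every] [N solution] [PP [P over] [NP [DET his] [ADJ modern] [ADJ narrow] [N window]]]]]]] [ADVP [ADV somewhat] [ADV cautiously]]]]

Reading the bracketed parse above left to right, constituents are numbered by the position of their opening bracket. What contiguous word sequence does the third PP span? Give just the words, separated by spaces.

In left-to-right order the PP constituents are "behind some complex steady sample before it"; "before it"; "above our solution without every solution over his modern narrow window"; "without every solution over his modern narrow window"; "over his modern narrow window". Number 3 is "above our solution without every solution over his modern narrow window".

above our solution without every solution over his modern narrow window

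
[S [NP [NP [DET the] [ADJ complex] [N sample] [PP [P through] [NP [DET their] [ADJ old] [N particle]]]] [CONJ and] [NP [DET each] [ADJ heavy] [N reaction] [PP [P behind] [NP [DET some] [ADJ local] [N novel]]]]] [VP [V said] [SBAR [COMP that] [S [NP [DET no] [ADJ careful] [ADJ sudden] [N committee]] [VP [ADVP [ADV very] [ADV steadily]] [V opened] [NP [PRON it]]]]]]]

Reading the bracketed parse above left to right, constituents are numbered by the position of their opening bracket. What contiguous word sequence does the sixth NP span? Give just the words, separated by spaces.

no careful sudden committee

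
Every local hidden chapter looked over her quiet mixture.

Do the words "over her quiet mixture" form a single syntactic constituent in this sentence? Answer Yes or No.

Yes

These words form the whole prepositional phrase headed by "over", so yes — one constituent.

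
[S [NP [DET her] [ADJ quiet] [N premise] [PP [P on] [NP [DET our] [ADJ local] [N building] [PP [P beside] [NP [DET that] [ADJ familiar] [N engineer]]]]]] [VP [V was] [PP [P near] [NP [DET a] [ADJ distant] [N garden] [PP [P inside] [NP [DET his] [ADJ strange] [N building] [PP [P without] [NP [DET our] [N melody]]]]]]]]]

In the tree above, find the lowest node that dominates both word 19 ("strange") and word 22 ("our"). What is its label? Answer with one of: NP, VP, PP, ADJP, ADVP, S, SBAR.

NP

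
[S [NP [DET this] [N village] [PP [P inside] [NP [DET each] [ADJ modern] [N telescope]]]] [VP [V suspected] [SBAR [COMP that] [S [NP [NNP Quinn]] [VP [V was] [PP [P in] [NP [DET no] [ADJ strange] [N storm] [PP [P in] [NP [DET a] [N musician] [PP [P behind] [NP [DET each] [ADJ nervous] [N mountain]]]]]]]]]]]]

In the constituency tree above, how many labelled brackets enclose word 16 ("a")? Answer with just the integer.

10

Path from the root down to the word: S → VP → SBAR → S → VP → PP → NP → PP → NP → DET. That is 10 enclosing brackets.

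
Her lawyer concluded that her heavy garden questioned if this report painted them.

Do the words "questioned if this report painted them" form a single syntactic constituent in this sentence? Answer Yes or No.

Yes

The sequence corresponds to a single VP node — the verb phrase "questioned if this report painted them".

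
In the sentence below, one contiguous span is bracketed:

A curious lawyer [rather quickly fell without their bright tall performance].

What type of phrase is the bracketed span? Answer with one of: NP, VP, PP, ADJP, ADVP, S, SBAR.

VP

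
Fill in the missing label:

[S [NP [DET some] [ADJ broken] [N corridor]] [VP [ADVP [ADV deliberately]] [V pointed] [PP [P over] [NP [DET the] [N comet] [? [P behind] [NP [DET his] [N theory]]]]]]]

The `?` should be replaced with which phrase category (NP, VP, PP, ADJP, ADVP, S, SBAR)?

PP

The `?` node immediately contains: P 'behind', NP. That is the internal structure of a prepositional phrase, so the label is PP.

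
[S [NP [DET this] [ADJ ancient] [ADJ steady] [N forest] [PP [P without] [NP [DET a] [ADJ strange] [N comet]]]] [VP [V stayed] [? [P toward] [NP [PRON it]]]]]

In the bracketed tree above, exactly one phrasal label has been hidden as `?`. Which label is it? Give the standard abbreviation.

PP

Looking at what the `?` directly dominates — P 'toward', NP — this is a prepositional phrase (PP).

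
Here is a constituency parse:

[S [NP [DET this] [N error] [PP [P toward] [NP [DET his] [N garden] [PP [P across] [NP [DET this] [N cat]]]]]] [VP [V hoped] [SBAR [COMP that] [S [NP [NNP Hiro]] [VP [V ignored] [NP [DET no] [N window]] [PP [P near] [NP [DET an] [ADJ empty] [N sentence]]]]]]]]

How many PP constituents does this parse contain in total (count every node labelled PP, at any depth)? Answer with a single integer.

3

Scanning left to right, an opening `[PP` appears at word positions 3, 6, 15 — 3 in total.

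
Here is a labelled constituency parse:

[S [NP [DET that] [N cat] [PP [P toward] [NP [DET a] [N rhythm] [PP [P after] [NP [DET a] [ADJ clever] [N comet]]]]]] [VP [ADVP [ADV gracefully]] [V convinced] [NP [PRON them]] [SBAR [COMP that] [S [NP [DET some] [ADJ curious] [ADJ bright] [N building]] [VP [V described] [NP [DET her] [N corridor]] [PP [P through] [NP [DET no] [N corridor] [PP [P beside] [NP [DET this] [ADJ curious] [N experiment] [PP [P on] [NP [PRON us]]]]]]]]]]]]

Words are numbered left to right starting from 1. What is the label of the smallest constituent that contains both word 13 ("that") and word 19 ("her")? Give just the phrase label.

The smallest bracket enclosing both words is [SBAR that some curious bright building described her corridor through no corridor beside this curious experiment on us], so the label is SBAR.

SBAR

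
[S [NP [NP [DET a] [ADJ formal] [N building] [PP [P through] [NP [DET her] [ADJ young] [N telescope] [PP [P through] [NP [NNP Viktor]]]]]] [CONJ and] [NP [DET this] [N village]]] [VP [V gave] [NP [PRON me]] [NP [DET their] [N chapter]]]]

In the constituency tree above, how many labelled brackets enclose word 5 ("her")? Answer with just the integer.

The word sits inside DET, which is inside NP, inside PP, inside NP, inside NP, inside S — 6 brackets in all.

6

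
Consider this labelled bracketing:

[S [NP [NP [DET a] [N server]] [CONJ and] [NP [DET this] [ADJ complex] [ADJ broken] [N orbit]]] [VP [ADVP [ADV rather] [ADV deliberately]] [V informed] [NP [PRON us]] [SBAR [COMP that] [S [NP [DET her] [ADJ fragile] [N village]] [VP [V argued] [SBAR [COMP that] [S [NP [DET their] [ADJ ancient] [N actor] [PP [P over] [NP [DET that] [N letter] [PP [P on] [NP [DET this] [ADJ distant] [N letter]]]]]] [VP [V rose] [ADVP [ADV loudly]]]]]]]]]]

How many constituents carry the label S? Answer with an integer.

3

Listing each S by its span: [S a server and this complex broken orbit rather deliberately informed us that her fragile village argued that their ancient actor over that letter on this distant letter rose loudly]; [S her fragile village argued that their ancient actor over that letter on this distant letter rose loudly]; [S their ancient actor over that letter on this distant letter rose loudly] — that makes 3.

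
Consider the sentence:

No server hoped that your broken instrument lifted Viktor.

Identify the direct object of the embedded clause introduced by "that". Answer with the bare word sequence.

Viktor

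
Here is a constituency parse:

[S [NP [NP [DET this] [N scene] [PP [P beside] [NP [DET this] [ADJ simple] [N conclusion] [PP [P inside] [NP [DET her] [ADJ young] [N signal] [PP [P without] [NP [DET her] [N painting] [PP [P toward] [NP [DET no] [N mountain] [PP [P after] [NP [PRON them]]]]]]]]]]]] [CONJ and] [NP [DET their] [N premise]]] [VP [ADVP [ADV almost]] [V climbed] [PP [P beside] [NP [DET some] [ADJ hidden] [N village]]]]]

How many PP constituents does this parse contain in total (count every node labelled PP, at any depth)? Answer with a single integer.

6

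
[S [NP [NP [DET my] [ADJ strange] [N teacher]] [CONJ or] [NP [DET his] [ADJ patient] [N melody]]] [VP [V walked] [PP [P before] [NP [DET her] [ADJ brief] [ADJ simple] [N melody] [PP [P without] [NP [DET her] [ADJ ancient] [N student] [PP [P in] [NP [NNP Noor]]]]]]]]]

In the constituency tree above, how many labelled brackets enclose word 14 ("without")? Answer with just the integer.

The word sits inside P, which is inside PP, inside NP, inside PP, inside VP, inside S — 6 brackets in all.

6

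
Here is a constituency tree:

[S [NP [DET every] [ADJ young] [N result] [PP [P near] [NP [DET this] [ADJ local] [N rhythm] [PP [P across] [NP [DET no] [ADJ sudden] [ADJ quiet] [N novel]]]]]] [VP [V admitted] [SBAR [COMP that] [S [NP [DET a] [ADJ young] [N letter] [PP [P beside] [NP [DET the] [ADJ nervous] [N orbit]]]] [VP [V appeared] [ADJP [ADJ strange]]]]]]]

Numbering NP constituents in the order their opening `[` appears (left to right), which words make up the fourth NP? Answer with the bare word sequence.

a young letter beside the nervous orbit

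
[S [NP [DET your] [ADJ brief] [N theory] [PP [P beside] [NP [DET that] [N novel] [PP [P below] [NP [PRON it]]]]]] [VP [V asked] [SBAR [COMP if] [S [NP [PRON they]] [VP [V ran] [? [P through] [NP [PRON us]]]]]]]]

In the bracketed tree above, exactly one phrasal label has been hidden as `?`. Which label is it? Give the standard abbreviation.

PP

A constituent whose immediate children are P 'through', NP is a prepositional phrase: PP.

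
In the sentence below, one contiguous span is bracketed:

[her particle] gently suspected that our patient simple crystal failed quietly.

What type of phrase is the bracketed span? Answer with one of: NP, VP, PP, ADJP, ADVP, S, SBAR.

NP

The bracketed span "her particle" is headed by "particle", making it a noun phrase (NP).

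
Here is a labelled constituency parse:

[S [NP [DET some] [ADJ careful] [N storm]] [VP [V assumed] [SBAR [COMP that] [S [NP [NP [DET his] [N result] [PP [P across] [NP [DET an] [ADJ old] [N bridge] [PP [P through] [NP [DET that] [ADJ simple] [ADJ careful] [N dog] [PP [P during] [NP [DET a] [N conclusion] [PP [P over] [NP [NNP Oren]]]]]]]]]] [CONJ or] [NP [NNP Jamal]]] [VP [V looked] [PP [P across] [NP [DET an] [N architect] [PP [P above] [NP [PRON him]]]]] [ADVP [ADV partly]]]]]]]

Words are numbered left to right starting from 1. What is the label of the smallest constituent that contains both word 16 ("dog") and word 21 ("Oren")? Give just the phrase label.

NP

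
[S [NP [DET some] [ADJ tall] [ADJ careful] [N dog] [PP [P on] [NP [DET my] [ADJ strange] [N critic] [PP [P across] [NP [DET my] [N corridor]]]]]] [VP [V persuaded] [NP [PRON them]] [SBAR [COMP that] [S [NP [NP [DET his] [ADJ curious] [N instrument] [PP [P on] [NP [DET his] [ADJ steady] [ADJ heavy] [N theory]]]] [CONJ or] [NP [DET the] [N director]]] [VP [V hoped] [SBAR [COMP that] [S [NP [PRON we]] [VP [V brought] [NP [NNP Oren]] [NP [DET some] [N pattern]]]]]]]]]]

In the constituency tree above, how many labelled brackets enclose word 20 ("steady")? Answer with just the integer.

9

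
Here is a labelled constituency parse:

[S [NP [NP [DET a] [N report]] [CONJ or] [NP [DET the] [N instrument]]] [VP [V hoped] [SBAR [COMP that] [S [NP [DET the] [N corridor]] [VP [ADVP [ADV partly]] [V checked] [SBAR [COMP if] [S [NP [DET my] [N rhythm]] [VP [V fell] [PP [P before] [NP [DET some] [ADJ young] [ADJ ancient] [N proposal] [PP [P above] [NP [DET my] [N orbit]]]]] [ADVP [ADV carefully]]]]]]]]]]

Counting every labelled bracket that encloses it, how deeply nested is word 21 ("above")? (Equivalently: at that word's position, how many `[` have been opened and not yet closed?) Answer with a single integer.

The word sits inside P, which is inside PP, inside NP, inside PP, inside VP, inside S, inside SBAR, inside VP, inside S, inside SBAR, inside VP, inside S — 12 brackets in all.

12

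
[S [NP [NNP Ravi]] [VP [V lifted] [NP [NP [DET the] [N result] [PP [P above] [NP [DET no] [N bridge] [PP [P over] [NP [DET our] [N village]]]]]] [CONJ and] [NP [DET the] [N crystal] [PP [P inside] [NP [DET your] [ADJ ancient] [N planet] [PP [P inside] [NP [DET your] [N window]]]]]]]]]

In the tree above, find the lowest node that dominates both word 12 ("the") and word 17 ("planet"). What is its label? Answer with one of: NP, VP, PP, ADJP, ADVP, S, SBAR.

The smallest bracket enclosing both words is [NP the crystal inside your ancient planet inside your window], so the label is NP.

NP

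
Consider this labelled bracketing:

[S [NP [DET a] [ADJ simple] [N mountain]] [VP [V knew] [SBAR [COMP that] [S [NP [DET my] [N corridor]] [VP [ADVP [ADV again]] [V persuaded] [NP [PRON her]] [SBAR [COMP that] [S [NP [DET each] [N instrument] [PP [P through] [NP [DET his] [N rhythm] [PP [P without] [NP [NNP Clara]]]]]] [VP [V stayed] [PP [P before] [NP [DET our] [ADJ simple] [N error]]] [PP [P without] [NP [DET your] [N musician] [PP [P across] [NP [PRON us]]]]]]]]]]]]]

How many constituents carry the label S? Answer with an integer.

The S constituents are: [S a simple mountain knew that my corridor again persuaded her that each instrument through his rhythm without Clara stayed before our simple error without your musician across us]; [S my corridor again persuaded her that each instrument through his rhythm without Clara stayed before our simple error without your musician across us]; [S each instrument through his rhythm without Clara stayed before our simple error without your musician across us]. Total: 3.

3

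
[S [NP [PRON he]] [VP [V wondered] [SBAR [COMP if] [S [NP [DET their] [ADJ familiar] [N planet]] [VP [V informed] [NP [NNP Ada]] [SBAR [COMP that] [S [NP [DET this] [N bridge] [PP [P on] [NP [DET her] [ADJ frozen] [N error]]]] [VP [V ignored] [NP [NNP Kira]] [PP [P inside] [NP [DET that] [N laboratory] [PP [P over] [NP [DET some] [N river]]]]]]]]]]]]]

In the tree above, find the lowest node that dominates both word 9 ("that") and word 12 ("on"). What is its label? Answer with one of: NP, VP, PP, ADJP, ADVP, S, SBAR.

The smallest bracket enclosing both words is [SBAR that this bridge on her frozen error ignored Kira inside that laboratory over some river], so the label is SBAR.

SBAR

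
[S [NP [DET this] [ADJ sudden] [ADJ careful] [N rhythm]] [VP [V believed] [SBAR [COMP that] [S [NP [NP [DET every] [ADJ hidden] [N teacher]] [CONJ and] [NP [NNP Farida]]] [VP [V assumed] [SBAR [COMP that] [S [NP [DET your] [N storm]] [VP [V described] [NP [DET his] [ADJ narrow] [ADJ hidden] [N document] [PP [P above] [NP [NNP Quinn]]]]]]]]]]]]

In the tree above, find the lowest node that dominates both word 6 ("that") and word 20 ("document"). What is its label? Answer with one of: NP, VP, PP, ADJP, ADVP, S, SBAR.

SBAR

Word 6 lies under S → VP → SBAR → COMP; word 20 lies under S → VP → SBAR → S → VP → SBAR → S → VP → NP → N. The lowest shared node is the SBAR.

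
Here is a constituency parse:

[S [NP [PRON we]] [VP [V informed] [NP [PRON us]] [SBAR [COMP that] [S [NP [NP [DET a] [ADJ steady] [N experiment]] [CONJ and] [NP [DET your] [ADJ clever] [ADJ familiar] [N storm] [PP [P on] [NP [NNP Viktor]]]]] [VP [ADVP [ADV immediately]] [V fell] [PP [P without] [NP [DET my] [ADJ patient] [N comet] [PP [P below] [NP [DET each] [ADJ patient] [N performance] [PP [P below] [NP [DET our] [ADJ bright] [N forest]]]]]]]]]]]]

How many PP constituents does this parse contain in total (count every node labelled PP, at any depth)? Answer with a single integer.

4

Scanning left to right, an opening `[PP` appears at word positions 13, 17, 21, 25 — 4 in total.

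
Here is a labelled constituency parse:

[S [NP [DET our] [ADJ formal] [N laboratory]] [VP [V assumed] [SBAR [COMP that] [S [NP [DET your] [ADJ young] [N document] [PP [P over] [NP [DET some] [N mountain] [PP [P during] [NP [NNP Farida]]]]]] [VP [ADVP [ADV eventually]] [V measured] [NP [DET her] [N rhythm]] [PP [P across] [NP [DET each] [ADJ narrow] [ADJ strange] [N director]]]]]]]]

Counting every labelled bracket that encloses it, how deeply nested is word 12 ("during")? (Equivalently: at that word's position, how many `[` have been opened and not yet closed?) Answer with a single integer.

Counting open brackets not yet closed at "during": [S [VP [SBAR [S [NP [PP [NP [PP [P = 9.

9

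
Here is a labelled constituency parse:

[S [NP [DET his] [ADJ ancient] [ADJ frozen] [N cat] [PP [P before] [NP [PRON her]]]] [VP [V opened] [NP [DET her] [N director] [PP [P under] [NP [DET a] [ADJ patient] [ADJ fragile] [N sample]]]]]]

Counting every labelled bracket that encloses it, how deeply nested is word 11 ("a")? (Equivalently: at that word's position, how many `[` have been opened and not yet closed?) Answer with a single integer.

6

Path from the root down to the word: S → VP → NP → PP → NP → DET. That is 6 enclosing brackets.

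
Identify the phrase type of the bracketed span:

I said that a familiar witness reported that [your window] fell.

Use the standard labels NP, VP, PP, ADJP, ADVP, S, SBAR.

NP

The span is built around the noun "window" — a noun phrase (NP).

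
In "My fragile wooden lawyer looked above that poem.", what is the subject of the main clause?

The subject of the main clause is the NP immediately before the verb "looked": "my fragile wooden lawyer".

my fragile wooden lawyer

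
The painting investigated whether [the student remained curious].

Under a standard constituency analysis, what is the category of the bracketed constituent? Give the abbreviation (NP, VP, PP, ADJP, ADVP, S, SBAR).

The span is built around the head "remained" — a clause (S).

S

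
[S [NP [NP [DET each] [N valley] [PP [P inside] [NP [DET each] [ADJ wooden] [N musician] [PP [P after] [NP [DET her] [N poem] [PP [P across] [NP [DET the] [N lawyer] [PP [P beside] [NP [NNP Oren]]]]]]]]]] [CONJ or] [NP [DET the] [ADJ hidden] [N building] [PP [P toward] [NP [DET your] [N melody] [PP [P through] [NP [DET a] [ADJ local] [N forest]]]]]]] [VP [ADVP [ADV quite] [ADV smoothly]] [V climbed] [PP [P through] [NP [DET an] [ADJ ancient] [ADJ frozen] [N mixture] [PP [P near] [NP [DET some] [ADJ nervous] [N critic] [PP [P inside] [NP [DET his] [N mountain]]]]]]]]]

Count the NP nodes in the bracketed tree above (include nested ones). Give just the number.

The NP constituents are: [NP each valley inside each wooden musician after her poem across the lawyer beside Oren or the hidden building toward your melody through a local forest]; [NP each valley inside each wooden musician after her poem across the lawyer beside Oren]; [NP each wooden musician after her poem across the lawyer beside Oren]; [NP her poem across the lawyer beside Oren]; [NP the lawyer beside Oren]; [NP Oren] …. Total: 12.

12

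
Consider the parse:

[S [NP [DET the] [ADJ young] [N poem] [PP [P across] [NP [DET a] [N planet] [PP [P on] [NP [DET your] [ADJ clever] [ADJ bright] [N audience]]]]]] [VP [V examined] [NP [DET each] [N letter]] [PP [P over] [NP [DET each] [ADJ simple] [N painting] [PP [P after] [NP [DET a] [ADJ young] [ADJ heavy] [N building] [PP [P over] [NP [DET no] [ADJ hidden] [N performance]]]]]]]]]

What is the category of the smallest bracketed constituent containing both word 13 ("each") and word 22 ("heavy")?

Word 13 lies under S → VP → NP → DET; word 22 lies under S → VP → PP → NP → PP → NP → ADJ. The lowest shared node is the VP.

VP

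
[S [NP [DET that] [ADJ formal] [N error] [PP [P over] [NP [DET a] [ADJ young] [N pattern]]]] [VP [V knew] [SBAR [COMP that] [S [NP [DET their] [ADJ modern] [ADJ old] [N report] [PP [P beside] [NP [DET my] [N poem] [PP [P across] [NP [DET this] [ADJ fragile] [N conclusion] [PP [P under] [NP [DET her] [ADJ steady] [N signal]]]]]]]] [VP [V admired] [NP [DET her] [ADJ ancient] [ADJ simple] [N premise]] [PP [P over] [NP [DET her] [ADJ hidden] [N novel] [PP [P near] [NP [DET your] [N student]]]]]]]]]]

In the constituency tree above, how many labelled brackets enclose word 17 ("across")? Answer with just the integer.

9

Counting open brackets not yet closed at "across": [S [VP [SBAR [S [NP [PP [NP [PP [P = 9.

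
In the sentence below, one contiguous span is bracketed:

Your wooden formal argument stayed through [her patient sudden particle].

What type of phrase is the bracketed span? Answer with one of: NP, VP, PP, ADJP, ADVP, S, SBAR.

NP

"particle" is the head of the bracketed span, so the span is a noun phrase: NP.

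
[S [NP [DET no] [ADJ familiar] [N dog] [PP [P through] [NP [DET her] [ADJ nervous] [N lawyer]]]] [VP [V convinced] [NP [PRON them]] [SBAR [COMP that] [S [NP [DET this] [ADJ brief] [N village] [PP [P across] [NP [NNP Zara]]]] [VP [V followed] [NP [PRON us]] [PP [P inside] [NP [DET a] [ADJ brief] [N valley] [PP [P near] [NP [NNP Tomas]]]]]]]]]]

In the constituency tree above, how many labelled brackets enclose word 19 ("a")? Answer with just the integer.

The word sits inside DET, which is inside NP, inside PP, inside VP, inside S, inside SBAR, inside VP, inside S — 8 brackets in all.

8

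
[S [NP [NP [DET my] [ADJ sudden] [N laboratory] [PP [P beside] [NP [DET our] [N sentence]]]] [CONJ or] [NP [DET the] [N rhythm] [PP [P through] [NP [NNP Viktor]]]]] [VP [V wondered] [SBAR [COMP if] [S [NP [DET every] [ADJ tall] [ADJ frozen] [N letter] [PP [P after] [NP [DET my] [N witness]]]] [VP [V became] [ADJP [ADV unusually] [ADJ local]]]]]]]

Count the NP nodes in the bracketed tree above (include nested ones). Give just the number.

The NP constituents are: [NP my sudden laboratory beside our sentence or the rhythm through Viktor]; [NP my sudden laboratory beside our sentence]; [NP our sentence]; [NP the rhythm through Viktor]; [NP Viktor]; [NP every tall frozen letter after my witness] …. Total: 7.

7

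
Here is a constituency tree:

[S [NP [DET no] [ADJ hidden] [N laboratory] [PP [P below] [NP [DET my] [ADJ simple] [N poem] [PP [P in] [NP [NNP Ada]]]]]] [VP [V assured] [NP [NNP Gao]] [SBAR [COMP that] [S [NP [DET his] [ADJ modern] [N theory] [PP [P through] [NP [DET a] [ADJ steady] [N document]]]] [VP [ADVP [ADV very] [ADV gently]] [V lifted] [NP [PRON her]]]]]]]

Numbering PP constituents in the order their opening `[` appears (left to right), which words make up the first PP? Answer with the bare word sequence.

Opening `[PP` markers occur at word positions 4, 8, 16; the first of these opens the constituent [PP below my simple poem in Ada].

below my simple poem in Ada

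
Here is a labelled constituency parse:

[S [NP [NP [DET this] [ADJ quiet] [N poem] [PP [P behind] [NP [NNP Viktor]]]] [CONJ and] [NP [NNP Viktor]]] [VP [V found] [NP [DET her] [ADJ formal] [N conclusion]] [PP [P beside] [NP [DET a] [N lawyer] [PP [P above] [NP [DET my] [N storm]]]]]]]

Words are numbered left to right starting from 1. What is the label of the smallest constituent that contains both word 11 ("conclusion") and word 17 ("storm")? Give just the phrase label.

VP

The smallest bracket enclosing both words is [VP found her formal conclusion beside a lawyer above my storm], so the label is VP.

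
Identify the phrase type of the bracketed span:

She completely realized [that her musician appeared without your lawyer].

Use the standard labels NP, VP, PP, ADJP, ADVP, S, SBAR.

SBAR

"that" is the head of the bracketed span, so the span is a subordinate clause: SBAR.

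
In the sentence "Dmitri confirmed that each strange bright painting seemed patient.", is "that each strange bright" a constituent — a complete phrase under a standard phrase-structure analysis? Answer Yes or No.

No

"that" belongs to the complementizer "that" while "bright" belongs to the clause "each strange bright painting seemed patient"; a span that runs across that boundary is not a single phrase.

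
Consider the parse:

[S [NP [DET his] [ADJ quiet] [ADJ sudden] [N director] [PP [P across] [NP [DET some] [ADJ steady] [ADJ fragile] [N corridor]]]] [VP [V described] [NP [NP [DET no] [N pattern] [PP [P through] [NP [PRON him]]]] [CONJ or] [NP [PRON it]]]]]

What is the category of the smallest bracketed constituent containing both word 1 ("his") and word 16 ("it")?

S

Word 1 lies under S → NP → DET; word 16 lies under S → VP → NP → NP → PRON. The lowest shared node is the S.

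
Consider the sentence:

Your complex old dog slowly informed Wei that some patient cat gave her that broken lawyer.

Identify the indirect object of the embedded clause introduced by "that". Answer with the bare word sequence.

her

"gave" heads the VP of the embedded clause introduced by "that", and "her" is its indirect object.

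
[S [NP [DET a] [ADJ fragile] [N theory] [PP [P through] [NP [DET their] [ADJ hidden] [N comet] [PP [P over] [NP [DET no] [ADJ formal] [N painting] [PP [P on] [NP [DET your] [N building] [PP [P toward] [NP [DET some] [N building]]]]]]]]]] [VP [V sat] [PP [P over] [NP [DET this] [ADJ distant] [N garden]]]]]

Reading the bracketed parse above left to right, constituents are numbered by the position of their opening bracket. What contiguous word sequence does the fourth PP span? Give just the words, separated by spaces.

toward some building

The PP opening brackets appear, in order, over: "through their hidden comet over no formal painting on your building toward some building"; "over no formal painting on your building toward some building"; "on your building toward some building"; "toward some building"; "over this distant garden". The fourth one spans "toward some building".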